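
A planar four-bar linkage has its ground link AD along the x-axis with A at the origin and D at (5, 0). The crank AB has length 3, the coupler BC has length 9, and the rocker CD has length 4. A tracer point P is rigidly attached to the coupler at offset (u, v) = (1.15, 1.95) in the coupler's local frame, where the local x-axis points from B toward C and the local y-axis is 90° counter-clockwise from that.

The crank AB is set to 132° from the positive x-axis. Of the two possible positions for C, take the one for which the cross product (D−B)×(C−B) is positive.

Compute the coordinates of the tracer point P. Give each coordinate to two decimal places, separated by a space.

-1.15 4.32

A=(0,0), D=(5.00,0)
B = A + 3.00·(cos132°, sin132°) = (-2.0074, 2.2294)
|BD| = 7.3535
circle(B,9.00) ∩ circle(D,4.00): a=8.0964, h=3.9304
  candidates: C₊=(6.8996,3.5202) cross=28.902; C₋=(4.5163,-3.9707) cross=-28.902
  mode + wants cross > 0 → take C=(6.8996,3.5202) (cross=28.902)
ex = (C−B)/|BC| = (0.9897,0.1434); ey = (-0.1434,0.9897)
P = B + 1.15·ex + 1.95·ey = (-1.1489,4.3242)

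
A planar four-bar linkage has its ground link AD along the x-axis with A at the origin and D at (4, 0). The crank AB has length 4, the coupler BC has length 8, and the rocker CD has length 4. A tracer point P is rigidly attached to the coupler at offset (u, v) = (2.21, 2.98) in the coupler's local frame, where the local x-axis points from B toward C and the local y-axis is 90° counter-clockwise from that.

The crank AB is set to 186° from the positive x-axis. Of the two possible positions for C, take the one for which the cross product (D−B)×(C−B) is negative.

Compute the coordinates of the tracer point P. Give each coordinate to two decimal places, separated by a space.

A=(0,0), D=(4.00,0)
B = A + 4.00·(cos186°, sin186°) = (-3.9781, -0.4181)
|BD| = 7.9890
circle(B,8.00) ∩ circle(D,4.00): a=6.9986, h=3.8754
  candidates: C₊=(2.8081,3.8183) cross=30.961; C₋=(3.2138,-3.9220) cross=-30.961
  mode - wants cross < 0 → take C=(3.2138,-3.9220) (cross=-30.961)
ex = (C−B)/|BC| = (0.8990,-0.4380); ey = (0.4380,0.8990)
P = B + 2.21·ex + 2.98·ey = (-0.6861,1.2929)

-0.69 1.29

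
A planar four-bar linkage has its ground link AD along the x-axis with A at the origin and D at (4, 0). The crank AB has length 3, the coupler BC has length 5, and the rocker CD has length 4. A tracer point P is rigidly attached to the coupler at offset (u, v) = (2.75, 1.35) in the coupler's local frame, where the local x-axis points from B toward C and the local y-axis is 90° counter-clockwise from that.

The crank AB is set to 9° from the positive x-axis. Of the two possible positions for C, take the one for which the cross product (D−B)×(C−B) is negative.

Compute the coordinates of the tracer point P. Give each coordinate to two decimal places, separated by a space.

5.77 -0.75

A=(0,0), D=(4.00,0)
B = A + 3.00·(cos9°, sin9°) = (2.9631, 0.4693)
|BD| = 1.1382
circle(B,5.00) ∩ circle(D,4.00): a=4.5227, h=2.1319
  candidates: C₊=(7.9625,0.5467) cross=2.426; C₋=(6.2044,-3.3377) cross=-2.426
  mode - wants cross < 0 → take C=(6.2044,-3.3377) (cross=-2.426)
ex = (C−B)/|BC| = (0.6483,-0.7614); ey = (0.7614,0.6483)
P = B + 2.75·ex + 1.35·ey = (5.7737,-0.7494)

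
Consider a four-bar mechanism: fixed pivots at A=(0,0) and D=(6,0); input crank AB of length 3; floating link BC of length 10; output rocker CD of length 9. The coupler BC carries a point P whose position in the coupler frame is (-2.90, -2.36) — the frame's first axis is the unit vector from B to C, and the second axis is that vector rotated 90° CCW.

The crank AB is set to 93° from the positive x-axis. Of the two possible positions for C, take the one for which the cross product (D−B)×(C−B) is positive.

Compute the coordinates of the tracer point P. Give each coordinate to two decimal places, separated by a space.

A=(0,0), D=(6.00,0)
B = A + 3.00·(cos93°, sin93°) = (-0.1570, 2.9959)
|BD| = 6.8472
circle(B,10.00) ∩ circle(D,9.00): a=4.8110, h=8.7666
  candidates: C₊=(8.0048,8.7739) cross=60.027; C₋=(0.3334,-6.9921) cross=-60.027
  mode + wants cross > 0 → take C=(8.0048,8.7739) (cross=60.027)
ex = (C−B)/|BC| = (0.8162,0.5778); ey = (-0.5778,0.8162)
P = B + -2.90·ex + -2.36·ey = (-1.1603,-0.6059)

-1.16 -0.61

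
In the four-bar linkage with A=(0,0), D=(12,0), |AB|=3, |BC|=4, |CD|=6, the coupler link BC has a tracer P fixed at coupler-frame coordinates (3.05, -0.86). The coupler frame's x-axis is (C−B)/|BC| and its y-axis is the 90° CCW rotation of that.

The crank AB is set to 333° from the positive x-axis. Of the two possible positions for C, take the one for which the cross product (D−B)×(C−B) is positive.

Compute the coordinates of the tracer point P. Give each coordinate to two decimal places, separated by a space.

A=(0,0), D=(12.00,0)
B = A + 3.00·(cos333°, sin333°) = (2.6730, -1.3620)
|BD| = 9.4259
circle(B,4.00) ∩ circle(D,6.00): a=3.6520, h=1.6317
  candidates: C₊=(6.0510,0.7803) cross=15.381; C₋=(6.5225,-2.4489) cross=-15.381
  mode + wants cross > 0 → take C=(6.0510,0.7803) (cross=15.381)
ex = (C−B)/|BC| = (0.8445,0.5356); ey = (-0.5356,0.8445)
P = B + 3.05·ex + -0.86·ey = (5.7093,-0.4547)

5.71 -0.45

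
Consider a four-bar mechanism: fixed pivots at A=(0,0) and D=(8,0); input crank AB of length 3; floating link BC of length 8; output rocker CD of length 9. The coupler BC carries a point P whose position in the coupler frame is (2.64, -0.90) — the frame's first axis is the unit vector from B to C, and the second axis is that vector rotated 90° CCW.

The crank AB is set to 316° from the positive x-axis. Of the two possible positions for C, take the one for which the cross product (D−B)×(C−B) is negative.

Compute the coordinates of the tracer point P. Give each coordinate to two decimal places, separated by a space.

2.80 -4.80

A=(0,0), D=(8.00,0)
B = A + 3.00·(cos316°, sin316°) = (2.1580, -2.0840)
|BD| = 6.2026
circle(B,8.00) ∩ circle(D,9.00): a=1.7309, h=7.8105
  candidates: C₊=(1.1640,5.8540) cross=48.445; C₋=(6.4125,-8.8589) cross=-48.445
  mode - wants cross < 0 → take C=(6.4125,-8.8589) (cross=-48.445)
ex = (C−B)/|BC| = (0.5318,-0.8469); ey = (0.8469,0.5318)
P = B + 2.64·ex + -0.90·ey = (2.7998,-4.7983)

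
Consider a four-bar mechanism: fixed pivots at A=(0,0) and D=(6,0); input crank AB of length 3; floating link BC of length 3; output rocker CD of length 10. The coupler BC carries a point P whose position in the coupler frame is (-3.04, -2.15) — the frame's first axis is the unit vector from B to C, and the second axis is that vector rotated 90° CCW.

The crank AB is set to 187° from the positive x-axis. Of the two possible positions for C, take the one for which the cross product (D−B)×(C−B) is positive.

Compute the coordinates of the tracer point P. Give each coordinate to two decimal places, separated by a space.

-0.19 -2.83

A=(0,0), D=(6.00,0)
B = A + 3.00·(cos187°, sin187°) = (-2.9776, -0.3656)
|BD| = 8.9851
circle(B,3.00) ∩ circle(D,10.00): a=-0.5714, h=2.9451
  candidates: C₊=(-3.6684,2.5538) cross=26.462; C₋=(-3.4287,-3.3315) cross=-26.462
  mode + wants cross > 0 → take C=(-3.6684,2.5538) (cross=26.462)
ex = (C−B)/|BC| = (-0.2303,0.9731); ey = (-0.9731,-0.2303)
P = B + -3.04·ex + -2.15·ey = (-0.1854,-2.8289)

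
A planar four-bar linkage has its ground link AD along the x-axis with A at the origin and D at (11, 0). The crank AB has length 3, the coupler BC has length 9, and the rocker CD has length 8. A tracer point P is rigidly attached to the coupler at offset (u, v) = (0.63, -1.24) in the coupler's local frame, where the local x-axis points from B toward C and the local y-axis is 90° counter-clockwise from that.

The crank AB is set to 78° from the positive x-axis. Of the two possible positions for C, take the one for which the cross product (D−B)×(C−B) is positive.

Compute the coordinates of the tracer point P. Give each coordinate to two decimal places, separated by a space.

A=(0,0), D=(11.00,0)
B = A + 3.00·(cos78°, sin78°) = (0.6237, 2.9344)
|BD| = 10.7832
circle(B,9.00) ∩ circle(D,8.00): a=6.1799, h=6.5429
  candidates: C₊=(8.3509,7.5487) cross=70.553; C₋=(4.7899,-5.0432) cross=-70.553
  mode + wants cross > 0 → take C=(8.3509,7.5487) (cross=70.553)
ex = (C−B)/|BC| = (0.8586,0.5127); ey = (-0.5127,0.8586)
P = B + 0.63·ex + -1.24·ey = (1.8004,2.1928)

1.80 2.19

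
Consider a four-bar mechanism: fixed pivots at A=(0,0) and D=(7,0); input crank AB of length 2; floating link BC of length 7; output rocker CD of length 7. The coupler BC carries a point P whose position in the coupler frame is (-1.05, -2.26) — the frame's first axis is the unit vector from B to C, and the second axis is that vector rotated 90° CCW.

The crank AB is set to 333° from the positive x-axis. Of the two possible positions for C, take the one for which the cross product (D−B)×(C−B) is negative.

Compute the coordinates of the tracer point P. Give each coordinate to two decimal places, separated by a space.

-0.69 -1.22

A=(0,0), D=(7.00,0)
B = A + 2.00·(cos333°, sin333°) = (1.7820, -0.9080)
|BD| = 5.2964
circle(B,7.00) ∩ circle(D,7.00): a=2.6482, h=6.4797
  candidates: C₊=(3.2802,5.9298) cross=34.319; C₋=(5.5019,-6.8378) cross=-34.319
  mode - wants cross < 0 → take C=(5.5019,-6.8378) (cross=-34.319)
ex = (C−B)/|BC| = (0.5314,-0.8471); ey = (0.8471,0.5314)
P = B + -1.05·ex + -2.26·ey = (-0.6904,-1.2195)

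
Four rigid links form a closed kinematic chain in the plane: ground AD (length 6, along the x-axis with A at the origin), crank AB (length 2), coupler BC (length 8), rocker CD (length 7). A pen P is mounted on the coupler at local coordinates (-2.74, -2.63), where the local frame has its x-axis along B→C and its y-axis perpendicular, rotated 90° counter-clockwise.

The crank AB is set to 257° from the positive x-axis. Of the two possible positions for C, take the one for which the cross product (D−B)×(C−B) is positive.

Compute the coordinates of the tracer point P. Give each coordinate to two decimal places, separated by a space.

A=(0,0), D=(6.00,0)
B = A + 2.00·(cos257°, sin257°) = (-0.4499, -1.9487)
|BD| = 6.7379
circle(B,8.00) ∩ circle(D,7.00): a=4.4820, h=6.6266
  candidates: C₊=(1.9240,5.6909) cross=44.649; C₋=(5.7571,-6.9958) cross=-44.649
  mode + wants cross > 0 → take C=(1.9240,5.6909) (cross=44.649)
ex = (C−B)/|BC| = (0.2967,0.9550); ey = (-0.9550,0.2967)
P = B + -2.74·ex + -2.63·ey = (1.2486,-5.3458)

1.25 -5.35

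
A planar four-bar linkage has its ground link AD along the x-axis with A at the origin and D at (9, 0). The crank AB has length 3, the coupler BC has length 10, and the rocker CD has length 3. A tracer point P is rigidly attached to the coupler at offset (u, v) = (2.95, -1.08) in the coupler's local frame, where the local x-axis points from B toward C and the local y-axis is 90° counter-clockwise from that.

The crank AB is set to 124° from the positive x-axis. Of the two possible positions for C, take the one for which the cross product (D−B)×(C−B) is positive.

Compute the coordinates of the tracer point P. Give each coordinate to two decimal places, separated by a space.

1.32 1.54

A=(0,0), D=(9.00,0)
B = A + 3.00·(cos124°, sin124°) = (-1.6776, 2.4871)
|BD| = 10.9634
circle(B,10.00) ∩ circle(D,3.00): a=9.6319, h=2.6883
  candidates: C₊=(8.3130,2.9203) cross=29.473; C₋=(7.0933,-2.3162) cross=-29.473
  mode + wants cross > 0 → take C=(8.3130,2.9203) (cross=29.473)
ex = (C−B)/|BC| = (0.9991,0.0433); ey = (-0.0433,0.9991)
P = B + 2.95·ex + -1.08·ey = (1.3164,1.5359)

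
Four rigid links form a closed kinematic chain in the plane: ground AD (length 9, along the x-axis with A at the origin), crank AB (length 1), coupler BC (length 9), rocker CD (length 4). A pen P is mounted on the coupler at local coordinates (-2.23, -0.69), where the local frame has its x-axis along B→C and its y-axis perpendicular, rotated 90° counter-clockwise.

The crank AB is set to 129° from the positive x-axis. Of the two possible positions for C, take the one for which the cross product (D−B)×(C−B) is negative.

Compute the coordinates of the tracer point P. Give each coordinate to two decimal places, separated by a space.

A=(0,0), D=(9.00,0)
B = A + 1.00·(cos129°, sin129°) = (-0.6293, 0.7771)
|BD| = 9.6606
circle(B,9.00) ∩ circle(D,4.00): a=8.1945, h=3.7216
  candidates: C₊=(7.8380,3.8275) cross=35.953; C₋=(7.2392,-3.5916) cross=-35.953
  mode - wants cross < 0 → take C=(7.2392,-3.5916) (cross=-35.953)
ex = (C−B)/|BC| = (0.8743,-0.4854); ey = (0.4854,0.8743)
P = B + -2.23·ex + -0.69·ey = (-2.9139,1.2564)

-2.91 1.26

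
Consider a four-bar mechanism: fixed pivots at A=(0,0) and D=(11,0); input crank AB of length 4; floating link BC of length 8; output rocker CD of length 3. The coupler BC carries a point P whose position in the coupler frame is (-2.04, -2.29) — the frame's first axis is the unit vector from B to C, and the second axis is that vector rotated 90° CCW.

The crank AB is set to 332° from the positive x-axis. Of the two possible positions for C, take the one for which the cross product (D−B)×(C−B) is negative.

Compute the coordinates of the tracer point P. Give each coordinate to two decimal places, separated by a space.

A=(0,0), D=(11.00,0)
B = A + 4.00·(cos332°, sin332°) = (3.5318, -1.8779)
|BD| = 7.7007
circle(B,8.00) ∩ circle(D,3.00): a=7.4215, h=2.9870
  candidates: C₊=(10.0008,2.8287) cross=23.002; C₋=(11.4576,-2.9649) cross=-23.002
  mode - wants cross < 0 → take C=(11.4576,-2.9649) (cross=-23.002)
ex = (C−B)/|BC| = (0.9907,-0.1359); ey = (0.1359,0.9907)
P = B + -2.04·ex + -2.29·ey = (1.1996,-3.8695)

1.20 -3.87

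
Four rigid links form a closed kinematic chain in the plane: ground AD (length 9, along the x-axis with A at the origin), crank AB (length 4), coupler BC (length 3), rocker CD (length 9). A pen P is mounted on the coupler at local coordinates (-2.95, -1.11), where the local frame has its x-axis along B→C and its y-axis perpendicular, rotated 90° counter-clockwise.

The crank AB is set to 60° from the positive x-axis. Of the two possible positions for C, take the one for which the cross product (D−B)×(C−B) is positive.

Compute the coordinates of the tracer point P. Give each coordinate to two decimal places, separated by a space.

2.43 0.34

A=(0,0), D=(9.00,0)
B = A + 4.00·(cos60°, sin60°) = (2.0000, 3.4641)
|BD| = 7.8102
circle(B,3.00) ∩ circle(D,9.00): a=-0.7042, h=2.9162
  candidates: C₊=(2.6623,6.3901) cross=22.776; C₋=(0.0754,1.1628) cross=-22.776
  mode + wants cross > 0 → take C=(2.6623,6.3901) (cross=22.776)
ex = (C−B)/|BC| = (0.2208,0.9753); ey = (-0.9753,0.2208)
P = B + -2.95·ex + -1.11·ey = (2.4314,0.3418)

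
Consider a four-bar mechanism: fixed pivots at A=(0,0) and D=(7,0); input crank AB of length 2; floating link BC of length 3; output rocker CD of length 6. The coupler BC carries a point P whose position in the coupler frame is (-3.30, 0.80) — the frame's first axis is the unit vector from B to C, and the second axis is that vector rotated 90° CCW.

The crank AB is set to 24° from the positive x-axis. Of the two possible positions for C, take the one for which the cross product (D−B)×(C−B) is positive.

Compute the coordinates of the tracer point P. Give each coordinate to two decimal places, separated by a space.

A=(0,0), D=(7.00,0)
B = A + 2.00·(cos24°, sin24°) = (1.8271, 0.8135)
|BD| = 5.2365
circle(B,3.00) ∩ circle(D,6.00): a=0.0402, h=2.9997
  candidates: C₊=(2.3328,3.7705) cross=15.708; C₋=(1.4008,-2.1561) cross=-15.708
  mode + wants cross > 0 → take C=(2.3328,3.7705) (cross=15.708)
ex = (C−B)/|BC| = (0.1686,0.9857); ey = (-0.9857,0.1686)
P = B + -3.30·ex + 0.80·ey = (0.4823,-2.3045)

0.48 -2.30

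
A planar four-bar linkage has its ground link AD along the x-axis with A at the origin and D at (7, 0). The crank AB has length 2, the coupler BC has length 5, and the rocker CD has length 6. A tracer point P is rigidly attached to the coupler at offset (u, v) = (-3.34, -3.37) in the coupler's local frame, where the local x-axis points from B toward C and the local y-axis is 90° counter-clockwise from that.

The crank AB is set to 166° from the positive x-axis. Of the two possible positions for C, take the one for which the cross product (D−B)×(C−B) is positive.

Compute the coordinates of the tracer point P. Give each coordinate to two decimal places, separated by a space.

A=(0,0), D=(7.00,0)
B = A + 2.00·(cos166°, sin166°) = (-1.9406, 0.4838)
|BD| = 8.9537
circle(B,5.00) ∩ circle(D,6.00): a=3.8626, h=3.1750
  candidates: C₊=(2.0879,3.4455) cross=28.428; C₋=(1.7448,-2.8952) cross=-28.428
  mode + wants cross > 0 → take C=(2.0879,3.4455) (cross=28.428)
ex = (C−B)/|BC| = (0.8057,0.5923); ey = (-0.5923,0.8057)
P = B + -3.34·ex + -3.37·ey = (-2.6355,-4.2097)

-2.64 -4.21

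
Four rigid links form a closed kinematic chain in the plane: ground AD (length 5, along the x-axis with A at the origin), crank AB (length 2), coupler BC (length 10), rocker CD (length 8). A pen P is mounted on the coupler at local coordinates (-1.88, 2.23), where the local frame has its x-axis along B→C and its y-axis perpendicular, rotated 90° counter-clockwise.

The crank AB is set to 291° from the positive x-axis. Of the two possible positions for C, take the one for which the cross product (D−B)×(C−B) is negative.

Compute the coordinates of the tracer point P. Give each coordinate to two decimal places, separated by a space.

A=(0,0), D=(5.00,0)
B = A + 2.00·(cos291°, sin291°) = (0.7167, -1.8672)
|BD| = 4.6725
circle(B,10.00) ∩ circle(D,8.00): a=6.1886, h=7.8550
  candidates: C₊=(3.2508,7.8064) cross=36.703; C₋=(9.5286,-6.5948) cross=-36.703
  mode - wants cross < 0 → take C=(9.5286,-6.5948) (cross=-36.703)
ex = (C−B)/|BC| = (0.8812,-0.4728); ey = (0.4728,0.8812)
P = B + -1.88·ex + 2.23·ey = (0.1144,0.9867)

0.11 0.99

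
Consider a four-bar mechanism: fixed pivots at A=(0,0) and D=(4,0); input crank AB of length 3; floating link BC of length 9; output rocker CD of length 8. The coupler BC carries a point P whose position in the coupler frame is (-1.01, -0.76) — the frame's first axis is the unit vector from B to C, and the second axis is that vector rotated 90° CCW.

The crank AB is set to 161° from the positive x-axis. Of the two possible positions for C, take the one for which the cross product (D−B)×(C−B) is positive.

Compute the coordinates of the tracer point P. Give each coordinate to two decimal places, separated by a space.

-2.89 -0.29

A=(0,0), D=(4.00,0)
B = A + 3.00·(cos161°, sin161°) = (-2.8366, 0.9767)
|BD| = 6.9060
circle(B,9.00) ∩ circle(D,8.00): a=4.6838, h=7.6852
  candidates: C₊=(2.8871,7.9222) cross=53.074; C₋=(0.7133,-7.2937) cross=-53.074
  mode + wants cross > 0 → take C=(2.8871,7.9222) (cross=53.074)
ex = (C−B)/|BC| = (0.6360,0.7717); ey = (-0.7717,0.6360)
P = B + -1.01·ex + -0.76·ey = (-2.8924,-0.2861)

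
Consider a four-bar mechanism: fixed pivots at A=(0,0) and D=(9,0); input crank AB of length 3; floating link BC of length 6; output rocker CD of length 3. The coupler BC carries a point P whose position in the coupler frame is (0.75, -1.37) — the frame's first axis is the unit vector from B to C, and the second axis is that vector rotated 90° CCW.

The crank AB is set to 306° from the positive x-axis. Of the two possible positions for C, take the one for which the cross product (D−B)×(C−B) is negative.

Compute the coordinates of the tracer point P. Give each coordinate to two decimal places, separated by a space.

2.44 -3.83

A=(0,0), D=(9.00,0)
B = A + 3.00·(cos306°, sin306°) = (1.7634, -2.4271)
|BD| = 7.6328
circle(B,6.00) ∩ circle(D,3.00): a=5.5851, h=2.1925
  candidates: C₊=(6.3614,1.4275) cross=16.735; C₋=(7.7557,-2.7298) cross=-16.735
  mode - wants cross < 0 → take C=(7.7557,-2.7298) (cross=-16.735)
ex = (C−B)/|BC| = (0.9987,-0.0505); ey = (0.0505,0.9987)
P = B + 0.75·ex + -1.37·ey = (2.4433,-3.8331)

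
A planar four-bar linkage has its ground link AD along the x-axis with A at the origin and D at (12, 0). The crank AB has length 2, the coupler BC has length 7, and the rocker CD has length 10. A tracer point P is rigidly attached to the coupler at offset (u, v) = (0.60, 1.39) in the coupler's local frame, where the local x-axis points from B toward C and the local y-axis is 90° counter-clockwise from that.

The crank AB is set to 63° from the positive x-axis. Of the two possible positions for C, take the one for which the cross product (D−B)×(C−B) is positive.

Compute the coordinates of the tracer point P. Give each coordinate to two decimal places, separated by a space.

A=(0,0), D=(12.00,0)
B = A + 2.00·(cos63°, sin63°) = (0.9080, 1.7820)
|BD| = 11.2343
circle(B,7.00) ∩ circle(D,10.00): a=3.3473, h=6.1478
  candidates: C₊=(5.1881,7.3210) cross=69.066; C₋=(3.2377,-4.8189) cross=-69.066
  mode + wants cross > 0 → take C=(5.1881,7.3210) (cross=69.066)
ex = (C−B)/|BC| = (0.6114,0.7913); ey = (-0.7913,0.6114)
P = B + 0.60·ex + 1.39·ey = (0.1750,3.1067)

0.17 3.11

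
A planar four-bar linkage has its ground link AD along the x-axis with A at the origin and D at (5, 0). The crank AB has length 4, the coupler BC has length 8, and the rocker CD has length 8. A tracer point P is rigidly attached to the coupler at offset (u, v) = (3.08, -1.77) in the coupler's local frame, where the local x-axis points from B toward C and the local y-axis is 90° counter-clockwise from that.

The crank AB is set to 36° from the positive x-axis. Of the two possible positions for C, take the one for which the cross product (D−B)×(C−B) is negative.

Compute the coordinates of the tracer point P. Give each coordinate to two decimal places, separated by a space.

A=(0,0), D=(5.00,0)
B = A + 4.00·(cos36°, sin36°) = (3.2361, 2.3511)
|BD| = 2.9393
circle(B,8.00) ∩ circle(D,8.00): a=1.4696, h=7.8639
  candidates: C₊=(10.4084,5.8949) cross=23.114; C₋=(-2.1723,-3.5437) cross=-23.114
  mode - wants cross < 0 → take C=(-2.1723,-3.5437) (cross=-23.114)
ex = (C−B)/|BC| = (-0.6760,-0.7369); ey = (0.7369,-0.6760)
P = B + 3.08·ex + -1.77·ey = (-0.1504,1.2782)

-0.15 1.28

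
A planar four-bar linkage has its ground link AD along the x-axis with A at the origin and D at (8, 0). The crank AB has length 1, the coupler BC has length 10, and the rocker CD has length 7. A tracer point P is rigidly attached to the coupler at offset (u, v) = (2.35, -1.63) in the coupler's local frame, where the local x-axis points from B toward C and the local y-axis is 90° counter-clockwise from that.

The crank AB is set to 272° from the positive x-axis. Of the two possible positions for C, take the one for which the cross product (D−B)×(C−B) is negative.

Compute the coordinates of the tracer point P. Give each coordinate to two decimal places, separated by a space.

A=(0,0), D=(8.00,0)
B = A + 1.00·(cos272°, sin272°) = (0.0349, -0.9994)
|BD| = 8.0276
circle(B,10.00) ∩ circle(D,7.00): a=7.1903, h=6.9498
  candidates: C₊=(6.3041,6.7915) cross=55.790; C₋=(8.0345,-6.9999) cross=-55.790
  mode - wants cross < 0 → take C=(8.0345,-6.9999) (cross=-55.790)
ex = (C−B)/|BC| = (0.8000,-0.6001); ey = (0.6001,0.8000)
P = B + 2.35·ex + -1.63·ey = (0.9367,-3.7134)

0.94 -3.71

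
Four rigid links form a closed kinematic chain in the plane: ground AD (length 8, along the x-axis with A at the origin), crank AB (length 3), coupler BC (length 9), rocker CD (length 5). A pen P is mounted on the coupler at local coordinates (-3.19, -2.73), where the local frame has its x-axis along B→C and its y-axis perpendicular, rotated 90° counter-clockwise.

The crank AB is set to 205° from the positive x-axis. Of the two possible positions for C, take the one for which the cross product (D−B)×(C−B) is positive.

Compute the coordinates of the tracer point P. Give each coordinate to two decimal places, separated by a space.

A=(0,0), D=(8.00,0)
B = A + 3.00·(cos205°, sin205°) = (-2.7189, -1.2679)
|BD| = 10.7936
circle(B,9.00) ∩ circle(D,5.00): a=7.9909, h=4.1406
  candidates: C₊=(4.7303,3.7828) cross=44.693; C₋=(5.7031,-4.4412) cross=-44.693
  mode + wants cross > 0 → take C=(4.7303,3.7828) (cross=44.693)
ex = (C−B)/|BC| = (0.8277,0.5612); ey = (-0.5612,0.8277)
P = B + -3.19·ex + -2.73·ey = (-3.8273,-5.3176)

-3.83 -5.32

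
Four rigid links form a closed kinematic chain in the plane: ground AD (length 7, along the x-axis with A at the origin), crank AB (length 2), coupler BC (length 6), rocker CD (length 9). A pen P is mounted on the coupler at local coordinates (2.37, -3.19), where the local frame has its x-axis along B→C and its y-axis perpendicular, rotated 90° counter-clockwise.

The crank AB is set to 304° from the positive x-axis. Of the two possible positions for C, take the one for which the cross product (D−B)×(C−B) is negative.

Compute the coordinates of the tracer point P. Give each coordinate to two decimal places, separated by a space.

A=(0,0), D=(7.00,0)
B = A + 2.00·(cos304°, sin304°) = (1.1184, -1.6581)
|BD| = 6.1109
circle(B,6.00) ∩ circle(D,9.00): a=-0.6265, h=5.9672
  candidates: C₊=(-1.1037,3.9153) cross=36.465; C₋=(2.1344,-7.5714) cross=-36.465
  mode - wants cross < 0 → take C=(2.1344,-7.5714) (cross=-36.465)
ex = (C−B)/|BC| = (0.1693,-0.9856); ey = (0.9856,0.1693)
P = B + 2.37·ex + -3.19·ey = (-1.6242,-4.5341)

-1.62 -4.53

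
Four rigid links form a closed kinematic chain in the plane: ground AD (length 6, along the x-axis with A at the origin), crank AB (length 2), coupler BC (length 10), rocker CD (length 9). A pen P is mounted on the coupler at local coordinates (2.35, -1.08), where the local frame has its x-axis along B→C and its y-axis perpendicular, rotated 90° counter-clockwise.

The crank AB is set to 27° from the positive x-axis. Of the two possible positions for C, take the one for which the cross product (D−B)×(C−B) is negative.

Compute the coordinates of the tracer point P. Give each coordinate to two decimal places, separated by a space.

A=(0,0), D=(6.00,0)
B = A + 2.00·(cos27°, sin27°) = (1.7820, 0.9080)
|BD| = 4.3146
circle(B,10.00) ∩ circle(D,9.00): a=4.3591, h=8.9999
  candidates: C₊=(7.9375,8.7890) cross=38.831; C₋=(4.1496,-8.8077) cross=-38.831
  mode - wants cross < 0 → take C=(4.1496,-8.8077) (cross=-38.831)
ex = (C−B)/|BC| = (0.2368,-0.9716); ey = (0.9716,0.2368)
P = B + 2.35·ex + -1.08·ey = (1.2891,-1.6309)

1.29 -1.63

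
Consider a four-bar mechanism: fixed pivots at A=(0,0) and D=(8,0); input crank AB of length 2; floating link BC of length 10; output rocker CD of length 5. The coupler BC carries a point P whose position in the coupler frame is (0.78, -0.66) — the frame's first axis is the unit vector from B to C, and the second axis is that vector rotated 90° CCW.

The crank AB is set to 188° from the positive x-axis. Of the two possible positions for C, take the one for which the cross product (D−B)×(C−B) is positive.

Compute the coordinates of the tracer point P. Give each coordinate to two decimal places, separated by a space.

-0.97 -0.45

A=(0,0), D=(8.00,0)
B = A + 2.00·(cos188°, sin188°) = (-1.9805, -0.2783)
|BD| = 9.9844
circle(B,10.00) ∩ circle(D,5.00): a=8.7481, h=4.8447
  candidates: C₊=(6.6291,4.8084) cross=48.372; C₋=(6.8992,-4.8773) cross=-48.372
  mode + wants cross > 0 → take C=(6.6291,4.8084) (cross=48.372)
ex = (C−B)/|BC| = (0.8610,0.5087); ey = (-0.5087,0.8610)
P = B + 0.78·ex + -0.66·ey = (-0.9733,-0.4498)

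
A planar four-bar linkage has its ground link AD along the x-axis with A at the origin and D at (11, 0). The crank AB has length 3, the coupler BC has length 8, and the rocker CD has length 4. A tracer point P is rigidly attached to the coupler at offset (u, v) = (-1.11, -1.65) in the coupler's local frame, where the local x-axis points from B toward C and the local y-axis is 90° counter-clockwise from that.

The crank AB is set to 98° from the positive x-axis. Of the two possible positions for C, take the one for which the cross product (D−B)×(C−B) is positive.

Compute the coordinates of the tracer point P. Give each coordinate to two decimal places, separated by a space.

A=(0,0), D=(11.00,0)
B = A + 3.00·(cos98°, sin98°) = (-0.4175, 2.9708)
|BD| = 11.7977
circle(B,8.00) ∩ circle(D,4.00): a=7.9331, h=1.0321
  candidates: C₊=(7.5199,1.9720) cross=12.177; C₋=(7.0001,-0.0257) cross=-12.177
  mode + wants cross > 0 → take C=(7.5199,1.9720) (cross=12.177)
ex = (C−B)/|BC| = (0.9922,-0.1248); ey = (0.1248,0.9922)
P = B + -1.11·ex + -1.65·ey = (-1.7248,1.4723)

-1.72 1.47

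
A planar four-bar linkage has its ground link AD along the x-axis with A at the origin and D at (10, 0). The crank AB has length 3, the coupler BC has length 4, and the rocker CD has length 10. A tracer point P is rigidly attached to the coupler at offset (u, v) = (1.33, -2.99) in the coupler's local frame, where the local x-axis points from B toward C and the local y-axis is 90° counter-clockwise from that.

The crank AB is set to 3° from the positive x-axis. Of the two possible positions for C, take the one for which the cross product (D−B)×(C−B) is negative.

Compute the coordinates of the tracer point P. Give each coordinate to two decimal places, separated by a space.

A=(0,0), D=(10.00,0)
B = A + 3.00·(cos3°, sin3°) = (2.9959, 0.1570)
|BD| = 7.0059
circle(B,4.00) ∩ circle(D,10.00): a=-2.4920, h=3.1289
  candidates: C₊=(0.5746,3.3409) cross=21.920; C₋=(0.4344,-2.9152) cross=-21.920
  mode - wants cross < 0 → take C=(0.4344,-2.9152) (cross=-21.920)
ex = (C−B)/|BC| = (-0.6404,-0.7681); ey = (0.7681,-0.6404)
P = B + 1.33·ex + -2.99·ey = (-0.1523,1.0502)

-0.15 1.05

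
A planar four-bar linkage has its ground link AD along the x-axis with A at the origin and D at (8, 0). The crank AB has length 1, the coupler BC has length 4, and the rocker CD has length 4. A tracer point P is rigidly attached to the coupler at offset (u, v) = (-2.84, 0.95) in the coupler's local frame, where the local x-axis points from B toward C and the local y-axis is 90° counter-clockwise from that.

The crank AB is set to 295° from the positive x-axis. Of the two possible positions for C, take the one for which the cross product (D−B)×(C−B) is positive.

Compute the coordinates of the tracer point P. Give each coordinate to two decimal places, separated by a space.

-2.56 -1.21

A=(0,0), D=(8.00,0)
B = A + 1.00·(cos295°, sin295°) = (0.4226, -0.9063)
|BD| = 7.6314
circle(B,4.00) ∩ circle(D,4.00): a=3.8157, h=1.2002
  candidates: C₊=(4.0688,0.7385) cross=9.159; C₋=(4.3538,-1.6449) cross=-9.159
  mode + wants cross > 0 → take C=(4.0688,0.7385) (cross=9.159)
ex = (C−B)/|BC| = (0.9115,0.4112); ey = (-0.4112,0.9115)
P = B + -2.84·ex + 0.95·ey = (-2.5568,-1.2082)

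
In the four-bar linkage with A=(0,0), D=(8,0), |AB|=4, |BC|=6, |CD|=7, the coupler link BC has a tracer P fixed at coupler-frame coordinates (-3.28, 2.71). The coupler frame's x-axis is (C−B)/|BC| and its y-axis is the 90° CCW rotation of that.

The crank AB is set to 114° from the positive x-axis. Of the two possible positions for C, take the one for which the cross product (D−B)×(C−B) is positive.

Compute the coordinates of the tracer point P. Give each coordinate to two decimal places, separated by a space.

-5.65 5.05

A=(0,0), D=(8.00,0)
B = A + 4.00·(cos114°, sin114°) = (-1.6269, 3.6542)
|BD| = 10.2971
circle(B,6.00) ∩ circle(D,7.00): a=4.5173, h=3.9489
  candidates: C₊=(3.9977,5.7430) cross=40.662; C₋=(1.1950,-1.6408) cross=-40.662
  mode + wants cross > 0 → take C=(3.9977,5.7430) (cross=40.662)
ex = (C−B)/|BC| = (0.9374,0.3481); ey = (-0.3481,0.9374)
P = B + -3.28·ex + 2.71·ey = (-5.6452,5.0528)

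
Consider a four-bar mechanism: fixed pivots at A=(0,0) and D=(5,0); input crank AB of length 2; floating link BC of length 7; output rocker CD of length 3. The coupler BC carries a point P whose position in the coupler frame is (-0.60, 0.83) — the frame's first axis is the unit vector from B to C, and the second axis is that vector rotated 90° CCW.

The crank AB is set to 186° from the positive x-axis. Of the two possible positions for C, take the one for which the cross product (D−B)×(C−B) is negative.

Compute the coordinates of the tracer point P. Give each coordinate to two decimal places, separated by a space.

A=(0,0), D=(5.00,0)
B = A + 2.00·(cos186°, sin186°) = (-1.9890, -0.2091)
|BD| = 6.9922
circle(B,7.00) ∩ circle(D,3.00): a=6.3564, h=2.9319
  candidates: C₊=(4.2769,2.9115) cross=20.500; C₋=(4.4522,-2.9496) cross=-20.500
  mode - wants cross < 0 → take C=(4.4522,-2.9496) (cross=-20.500)
ex = (C−B)/|BC| = (0.9202,-0.3915); ey = (0.3915,0.9202)
P = B + -0.60·ex + 0.83·ey = (-2.2162,0.7896)

-2.22 0.79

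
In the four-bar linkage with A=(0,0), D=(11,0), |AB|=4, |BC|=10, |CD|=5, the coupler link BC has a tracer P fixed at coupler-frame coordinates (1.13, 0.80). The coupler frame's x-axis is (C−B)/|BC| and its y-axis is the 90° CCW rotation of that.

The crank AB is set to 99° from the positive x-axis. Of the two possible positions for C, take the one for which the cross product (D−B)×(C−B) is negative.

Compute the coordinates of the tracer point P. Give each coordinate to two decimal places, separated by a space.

0.75 3.79

A=(0,0), D=(11.00,0)
B = A + 4.00·(cos99°, sin99°) = (-0.6257, 3.9508)
|BD| = 12.2787
circle(B,10.00) ∩ circle(D,5.00): a=9.1934, h=3.9346
  candidates: C₊=(9.3448,4.7181) cross=48.312; C₋=(6.8128,-2.7327) cross=-48.312
  mode - wants cross < 0 → take C=(6.8128,-2.7327) (cross=-48.312)
ex = (C−B)/|BC| = (0.7439,-0.6683); ey = (0.6683,0.7439)
P = B + 1.13·ex + 0.80·ey = (0.7495,3.7906)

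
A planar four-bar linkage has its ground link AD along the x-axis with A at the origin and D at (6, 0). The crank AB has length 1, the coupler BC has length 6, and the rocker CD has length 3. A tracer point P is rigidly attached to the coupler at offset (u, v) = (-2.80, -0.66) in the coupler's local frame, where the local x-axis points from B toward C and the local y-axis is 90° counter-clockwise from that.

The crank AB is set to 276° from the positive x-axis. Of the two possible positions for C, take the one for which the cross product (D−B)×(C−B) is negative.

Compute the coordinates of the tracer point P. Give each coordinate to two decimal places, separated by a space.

-2.76 -0.69

A=(0,0), D=(6.00,0)
B = A + 1.00·(cos276°, sin276°) = (0.1045, -0.9945)
|BD| = 5.9788
circle(B,6.00) ∩ circle(D,3.00): a=5.2474, h=2.9095
  candidates: C₊=(4.7948,2.7473) cross=17.395; C₋=(5.7628,-2.9906) cross=-17.395
  mode - wants cross < 0 → take C=(5.7628,-2.9906) (cross=-17.395)
ex = (C−B)/|BC| = (0.9430,-0.3327); ey = (0.3327,0.9430)
P = B + -2.80·ex + -0.66·ey = (-2.7556,-0.6854)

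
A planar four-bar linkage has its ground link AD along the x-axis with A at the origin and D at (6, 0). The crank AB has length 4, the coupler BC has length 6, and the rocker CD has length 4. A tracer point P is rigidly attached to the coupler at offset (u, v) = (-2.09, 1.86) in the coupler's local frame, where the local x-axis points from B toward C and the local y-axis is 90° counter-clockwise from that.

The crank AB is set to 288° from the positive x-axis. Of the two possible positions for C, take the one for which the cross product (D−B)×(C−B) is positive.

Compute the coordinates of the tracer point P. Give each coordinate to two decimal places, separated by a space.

A=(0,0), D=(6.00,0)
B = A + 4.00·(cos288°, sin288°) = (1.2361, -3.8042)
|BD| = 6.0965
circle(B,6.00) ∩ circle(D,4.00): a=4.6885, h=3.7440
  candidates: C₊=(2.5635,2.0471) cross=22.825; C₋=(7.2361,-3.8042) cross=-22.825
  mode + wants cross > 0 → take C=(2.5635,2.0471) (cross=22.825)
ex = (C−B)/|BC| = (0.2212,0.9752); ey = (-0.9752,0.2212)
P = B + -2.09·ex + 1.86·ey = (-1.0402,-5.4309)

-1.04 -5.43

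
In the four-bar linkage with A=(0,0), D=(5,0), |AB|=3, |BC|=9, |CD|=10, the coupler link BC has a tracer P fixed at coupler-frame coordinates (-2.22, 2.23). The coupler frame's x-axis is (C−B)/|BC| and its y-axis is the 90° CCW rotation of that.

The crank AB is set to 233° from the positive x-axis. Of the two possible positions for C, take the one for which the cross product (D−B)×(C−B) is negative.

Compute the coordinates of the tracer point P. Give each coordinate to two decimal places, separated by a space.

-1.21 0.69

A=(0,0), D=(5.00,0)
B = A + 3.00·(cos233°, sin233°) = (-1.8054, -2.3959)
|BD| = 7.2149
circle(B,9.00) ∩ circle(D,10.00): a=2.2907, h=8.7036
  candidates: C₊=(-2.5350,6.5745) cross=62.795; C₋=(3.2456,-9.8449) cross=-62.795
  mode - wants cross < 0 → take C=(3.2456,-9.8449) (cross=-62.795)
ex = (C−B)/|BC| = (0.5612,-0.8277); ey = (0.8277,0.5612)
P = B + -2.22·ex + 2.23·ey = (-1.2057,0.6930)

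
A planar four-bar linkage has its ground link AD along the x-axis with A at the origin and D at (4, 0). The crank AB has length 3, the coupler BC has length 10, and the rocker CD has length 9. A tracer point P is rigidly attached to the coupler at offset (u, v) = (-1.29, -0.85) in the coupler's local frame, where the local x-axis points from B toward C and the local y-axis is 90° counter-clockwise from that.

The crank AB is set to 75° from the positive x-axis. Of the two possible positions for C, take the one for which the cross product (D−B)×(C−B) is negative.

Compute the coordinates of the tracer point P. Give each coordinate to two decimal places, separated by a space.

0.32 4.37

A=(0,0), D=(4.00,0)
B = A + 3.00·(cos75°, sin75°) = (0.7765, 2.8978)
|BD| = 4.3346
circle(B,10.00) ∩ circle(D,9.00): a=4.3590, h=9.0000
  candidates: C₊=(10.0349,6.6768) cross=39.011; C₋=(-1.9986,-6.7095) cross=-39.011
  mode - wants cross < 0 → take C=(-1.9986,-6.7095) (cross=-39.011)
ex = (C−B)/|BC| = (-0.2775,-0.9607); ey = (0.9607,-0.2775)
P = B + -1.29·ex + -0.85·ey = (0.3178,4.3730)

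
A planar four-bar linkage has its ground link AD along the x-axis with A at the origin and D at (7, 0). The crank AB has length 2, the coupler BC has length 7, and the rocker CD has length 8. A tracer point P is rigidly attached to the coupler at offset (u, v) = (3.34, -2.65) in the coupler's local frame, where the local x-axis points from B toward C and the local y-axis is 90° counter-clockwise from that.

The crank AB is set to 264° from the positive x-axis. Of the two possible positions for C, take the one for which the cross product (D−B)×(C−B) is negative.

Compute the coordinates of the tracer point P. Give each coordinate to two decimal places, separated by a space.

A=(0,0), D=(7.00,0)
B = A + 2.00·(cos264°, sin264°) = (-0.2091, -1.9890)
|BD| = 7.4784
circle(B,7.00) ∩ circle(D,8.00): a=2.7363, h=6.4430
  candidates: C₊=(0.7151,4.9497) cross=48.184; C₋=(4.1424,-7.4722) cross=-48.184
  mode - wants cross < 0 → take C=(4.1424,-7.4722) (cross=-48.184)
ex = (C−B)/|BC| = (0.6216,-0.7833); ey = (0.7833,0.6216)
P = B + 3.34·ex + -2.65·ey = (-0.2086,-6.2526)

-0.21 -6.25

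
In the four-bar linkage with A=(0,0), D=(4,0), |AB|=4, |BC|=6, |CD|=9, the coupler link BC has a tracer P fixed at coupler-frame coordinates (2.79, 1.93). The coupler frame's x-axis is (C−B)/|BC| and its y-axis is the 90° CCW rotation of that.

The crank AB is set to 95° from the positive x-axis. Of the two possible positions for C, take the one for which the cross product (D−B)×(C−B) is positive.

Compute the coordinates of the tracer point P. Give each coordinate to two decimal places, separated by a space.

A=(0,0), D=(4.00,0)
B = A + 4.00·(cos95°, sin95°) = (-0.3486, 3.9848)
|BD| = 5.8982
circle(B,6.00) ∩ circle(D,9.00): a=-0.8656, h=5.9372
  candidates: C₊=(3.0243,8.9470) cross=35.019; C₋=(-4.9979,0.1922) cross=-35.019
  mode + wants cross > 0 → take C=(3.0243,8.9470) (cross=35.019)
ex = (C−B)/|BC| = (0.5622,0.8270); ey = (-0.8270,0.5622)
P = B + 2.79·ex + 1.93·ey = (-0.3764,7.3772)

-0.38 7.38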